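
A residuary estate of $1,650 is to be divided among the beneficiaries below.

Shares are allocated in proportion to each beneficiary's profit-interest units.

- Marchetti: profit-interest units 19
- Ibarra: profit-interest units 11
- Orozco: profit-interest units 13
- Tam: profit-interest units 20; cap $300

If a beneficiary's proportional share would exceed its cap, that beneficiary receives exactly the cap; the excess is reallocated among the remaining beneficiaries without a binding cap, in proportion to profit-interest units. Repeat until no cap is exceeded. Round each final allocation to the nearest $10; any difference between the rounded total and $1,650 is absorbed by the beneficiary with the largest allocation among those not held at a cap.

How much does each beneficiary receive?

Profit-interest units total: 63.
Pro-rata shares before constraints: Marchetti 497.62; Ibarra 288.10; Orozco 340.48; Tam 523.81.
Capped: Tam ($300); residual $1,350 reallocated over remaining profit-interest units 43.
Shares after redistribution: Marchetti 596.51 → $600; Ibarra 345.35 → $350; Orozco 408.14 → $410.
Rounding difference −$10 applied to Marchetti → $590.

Marchetti: $590; Ibarra: $350; Orozco: $410; Tam: $300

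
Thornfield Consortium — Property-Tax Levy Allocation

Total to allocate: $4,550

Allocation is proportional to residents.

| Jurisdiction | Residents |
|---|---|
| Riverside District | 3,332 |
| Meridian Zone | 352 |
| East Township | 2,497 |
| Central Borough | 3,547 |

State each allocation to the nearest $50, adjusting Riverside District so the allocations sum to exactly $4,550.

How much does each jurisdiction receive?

Total residents = 9,728.
Unrounded shares: Riverside District 3,332/9,728 × $4,550 = 1,558.45; Meridian Zone 352/9,728 × $4,550 = 164.64; East Township 2,497/9,728 × $4,550 = 1,167.90; Central Borough 3,547/9,728 × $4,550 = 1,659.01.
At nearest $50: Riverside District $1,550; Meridian Zone $150; East Township $1,150; Central Borough $1,650. Sum = $4,500.
Difference $4,550 − $4,500 = +$50 applied to Riverside District: Riverside District becomes $1,600.

Riverside District: $1,600; Meridian Zone: $150; East Township: $1,150; Central Borough: $1,650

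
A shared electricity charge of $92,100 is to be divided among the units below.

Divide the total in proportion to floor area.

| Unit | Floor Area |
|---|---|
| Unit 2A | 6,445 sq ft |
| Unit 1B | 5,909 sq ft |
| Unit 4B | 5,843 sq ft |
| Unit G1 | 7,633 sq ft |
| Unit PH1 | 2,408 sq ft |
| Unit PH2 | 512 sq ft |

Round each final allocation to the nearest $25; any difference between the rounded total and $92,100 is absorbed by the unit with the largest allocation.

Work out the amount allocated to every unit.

Total floor area = 28,750.
Proportional shares: Unit 2A 6,445/28,750 × $92,100 = 20,646.42; Unit 1B 5,909/28,750 × $92,100 = 18,929.35; Unit 4B 5,843/28,750 × $92,100 = 18,717.92; Unit G1 7,633/28,750 × $92,100 = 24,452.15; Unit PH1 2,408/28,750 × $92,100 = 7,713.98; Unit PH2 512/28,750 × $92,100 = 1,640.18.
After rounding ($25): Unit 2A $20,650; Unit 1B $18,925; Unit 4B $18,725; Unit G1 $24,450; Unit PH1 $7,725; Unit PH2 $1,650. Sum = $92,125.
Difference $92,100 − $92,125 = −$25 applied to largest allocation (Unit G1): Unit G1 becomes $24,425.

Unit 2A: $20,650 · Unit 1B: $18,925 · Unit 4B: $18,725 · Unit G1: $24,425 · Unit PH1: $7,725 · Unit PH2: $1,650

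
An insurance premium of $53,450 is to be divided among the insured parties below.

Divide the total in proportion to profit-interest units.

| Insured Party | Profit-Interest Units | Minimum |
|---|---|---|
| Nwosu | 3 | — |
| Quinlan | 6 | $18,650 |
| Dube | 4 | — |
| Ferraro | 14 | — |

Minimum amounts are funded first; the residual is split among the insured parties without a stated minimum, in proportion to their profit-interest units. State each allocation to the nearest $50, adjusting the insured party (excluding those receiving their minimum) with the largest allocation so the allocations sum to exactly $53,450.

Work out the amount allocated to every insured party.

Fund the minimums — Quinlan $18,650. Balance $34,800.
Balance split over remaining profit-interest units 21: Nwosu 4,971.43 → $4,950; Dube 6,628.57 → $6,650; Ferraro 23,200.00 → $23,200.

Nwosu: $4,950 | Quinlan: $18,650 | Dube: $6,650 | Ferraro: $23,200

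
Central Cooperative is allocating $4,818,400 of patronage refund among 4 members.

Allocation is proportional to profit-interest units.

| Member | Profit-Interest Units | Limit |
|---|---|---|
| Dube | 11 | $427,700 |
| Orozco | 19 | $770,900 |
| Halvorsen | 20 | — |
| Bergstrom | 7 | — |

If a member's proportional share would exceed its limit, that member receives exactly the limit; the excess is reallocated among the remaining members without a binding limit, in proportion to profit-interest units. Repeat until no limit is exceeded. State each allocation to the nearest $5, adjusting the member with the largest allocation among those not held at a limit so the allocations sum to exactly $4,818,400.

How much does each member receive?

Sum of profit-interest units: 57.
Unconstrained shares: Dube 929,866.67; Orozco 1,606,133.33; Halvorsen 1,690,666.67; Bergstrom 591,733.33.
Capped: Dube ($427,700), Orozco ($770,900); residual $3,619,800 reallocated over remaining profit-interest units 27.
Shares after redistribution: Halvorsen 2,681,333.33 → $2,681,335; Bergstrom 938,466.67 → $938,465.

Dube: $427,700 · Orozco: $770,900 · Halvorsen: $2,681,335 · Bergstrom: $938,465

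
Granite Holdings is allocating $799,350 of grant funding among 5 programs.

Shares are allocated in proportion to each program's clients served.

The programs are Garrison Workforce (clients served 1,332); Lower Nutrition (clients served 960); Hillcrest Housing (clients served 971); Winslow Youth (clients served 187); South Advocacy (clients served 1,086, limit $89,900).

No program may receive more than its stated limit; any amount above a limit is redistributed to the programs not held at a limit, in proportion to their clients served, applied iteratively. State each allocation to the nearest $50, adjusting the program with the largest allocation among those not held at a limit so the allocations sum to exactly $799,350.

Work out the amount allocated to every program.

Garrison Workforce: $273,950 | Lower Nutrition: $197,400 | Hillcrest Housing: $199,650 | Winslow Youth: $38,450 | South Advocacy: $89,900

Clients served total: 4,536.
Unconstrained shares: Garrison Workforce 234,729.76; Lower Nutrition 169,174.60; Hillcrest Housing 171,113.06; Winslow Youth 32,953.80; South Advocacy 191,378.77.
Held at cap: South Advocacy ($89,900); balance $709,450 reallocated over remaining clients served 3,450.
Remaining shares: Garrison Workforce 273,909.39 → $273,900; Lower Nutrition 197,412.17 → $197,400; Hillcrest Housing 199,674.19 → $199,650; Winslow Youth 38,454.25 → $38,450.
Rounding difference +$50 applied to Garrison Workforce → $273,950.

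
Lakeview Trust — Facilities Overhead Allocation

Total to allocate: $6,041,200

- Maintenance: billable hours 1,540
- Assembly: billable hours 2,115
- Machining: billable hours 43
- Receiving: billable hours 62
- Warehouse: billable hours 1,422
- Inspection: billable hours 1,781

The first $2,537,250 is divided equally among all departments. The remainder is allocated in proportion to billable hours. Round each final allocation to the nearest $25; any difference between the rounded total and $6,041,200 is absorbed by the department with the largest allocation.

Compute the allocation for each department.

First tranche $2,537,250 split equally: $422,875 each.
Remainder $3,503,950 by billable hours (total 6,963): Maintenance 774,965.24 → $774,975; Assembly 1,064,319.15 → $1,064,325; Machining 21,638.64 → $21,650; Receiving 31,199.90 → $31,200; Warehouse 715,584.79 → $715,575; Inspection 896,242.27 → $896,250.
Rounding difference −$25 on remainder applied to Assembly.
Totals: Maintenance $422,875 + $774,975 = $1,197,850; Assembly $422,875 + $1,064,300 = $1,487,175; Machining $422,875 + $21,650 = $444,525; Receiving $422,875 + $31,200 = $454,075; Warehouse $422,875 + $715,575 = $1,138,450; Inspection $422,875 + $896,250 = $1,319,125.

Maintenance: $1,197,850 · Assembly: $1,487,175 · Machining: $444,525 · Receiving: $454,075 · Warehouse: $1,138,450 · Inspection: $1,319,125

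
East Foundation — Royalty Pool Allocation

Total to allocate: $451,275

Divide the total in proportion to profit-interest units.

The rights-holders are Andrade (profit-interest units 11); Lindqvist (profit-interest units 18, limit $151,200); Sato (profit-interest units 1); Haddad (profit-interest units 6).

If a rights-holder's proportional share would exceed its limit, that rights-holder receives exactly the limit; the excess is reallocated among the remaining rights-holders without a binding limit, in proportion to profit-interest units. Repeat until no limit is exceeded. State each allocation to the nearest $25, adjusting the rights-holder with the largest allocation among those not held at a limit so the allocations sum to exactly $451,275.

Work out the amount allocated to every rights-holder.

Andrade: $183,375 · Lindqvist: $151,200 · Sato: $16,675 · Haddad: $100,025

Combined profit-interest units = 36.
Pro-rata shares before constraints: Andrade 137,889.58; Lindqvist 225,637.50; Sato 12,535.42; Haddad 75,212.50.
Held at cap: Lindqvist ($151,200); residual $300,075 reallocated over remaining profit-interest units 18.
Redistributed shares: Andrade 183,379.17 → $183,375; Sato 16,670.83 → $16,675; Haddad 100,025.00 → $100,025.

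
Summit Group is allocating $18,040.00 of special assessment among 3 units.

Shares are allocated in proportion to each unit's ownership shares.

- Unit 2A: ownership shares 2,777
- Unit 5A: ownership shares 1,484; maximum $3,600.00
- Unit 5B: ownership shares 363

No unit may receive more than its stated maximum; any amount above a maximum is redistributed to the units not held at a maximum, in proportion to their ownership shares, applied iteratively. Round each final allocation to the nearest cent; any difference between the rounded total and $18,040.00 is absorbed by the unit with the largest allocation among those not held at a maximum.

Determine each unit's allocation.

Combined ownership shares = 4,624.
Proportional shares (ignoring caps): Unit 2A 10,834.1436; Unit 5A 5,789.6540; Unit 5B 1,416.2024.
Held at cap: Unit 5A ($3,600.00); balance $14,440.00 reallocated over remaining ownership shares 3,140.
Shares after redistribution: Unit 2A 12,770.6624 → $12,770.66; Unit 5B 1,669.3376 → $1,669.34.

Unit 2A: $12,770.66; Unit 5A: $3,600.00; Unit 5B: $1,669.34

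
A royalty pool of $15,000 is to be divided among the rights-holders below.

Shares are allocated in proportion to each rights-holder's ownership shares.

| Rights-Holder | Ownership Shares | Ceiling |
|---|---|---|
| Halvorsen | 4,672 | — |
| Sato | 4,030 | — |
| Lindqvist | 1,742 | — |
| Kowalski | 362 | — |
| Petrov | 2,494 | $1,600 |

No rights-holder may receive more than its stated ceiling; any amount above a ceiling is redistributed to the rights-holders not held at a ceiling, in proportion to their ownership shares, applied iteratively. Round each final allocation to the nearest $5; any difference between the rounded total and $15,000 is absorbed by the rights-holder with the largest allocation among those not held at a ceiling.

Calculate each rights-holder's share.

Sum of ownership shares: 13,300.
Unconstrained shares: Halvorsen 5,269.17; Sato 4,545.11; Lindqvist 1,964.66; Kowalski 408.27; Petrov 2,812.78.
Cap binds for Petrov ($1,600); residual $13,400 reallocated over remaining ownership shares 10,806.
Shares after redistribution: Halvorsen 5,793.52 → $5,795; Sato 4,997.41 → $4,995; Lindqvist 2,160.17 → $2,160; Kowalski 448.90 → $450.

Halvorsen: $5,795; Sato: $4,995; Lindqvist: $2,160; Kowalski: $450; Petrov: $1,600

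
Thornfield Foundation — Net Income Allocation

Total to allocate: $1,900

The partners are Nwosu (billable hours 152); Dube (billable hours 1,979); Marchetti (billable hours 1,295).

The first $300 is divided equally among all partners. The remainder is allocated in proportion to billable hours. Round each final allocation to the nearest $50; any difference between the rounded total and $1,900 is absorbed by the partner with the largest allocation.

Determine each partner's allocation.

Nwosu: $150 | Dube: $1,050 | Marchetti: $700

Equal tier: $300 ÷ 3 = $100 apiece.
Remainder $1,600 by billable hours (total 3,426): Nwosu 70.99 → $50; Dube 924.23 → $900; Marchetti 604.79 → $600.
Rounding difference +$50 on remainder applied to Dube.
Totals: Nwosu $100 + $50 = $150; Dube $100 + $950 = $1,050; Marchetti $100 + $600 = $700.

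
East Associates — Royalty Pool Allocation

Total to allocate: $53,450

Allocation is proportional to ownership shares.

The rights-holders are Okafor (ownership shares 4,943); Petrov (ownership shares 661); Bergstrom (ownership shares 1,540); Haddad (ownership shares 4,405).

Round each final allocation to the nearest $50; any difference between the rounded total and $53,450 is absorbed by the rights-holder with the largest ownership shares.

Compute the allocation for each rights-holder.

Ownership shares total: 11,549.
Raw shares: Okafor 4,943/11,549 × $53,450 = 22,876.73; Petrov 661/11,549 × $53,450 = 3,059.18; Bergstrom 1,540/11,549 × $53,450 = 7,127.28; Haddad 4,405/11,549 × $53,450 = 20,386.81.
Rounded to nearest $50: Okafor $22,900; Petrov $3,050; Bergstrom $7,150; Haddad $20,400. Sum = $53,500.
Difference $53,450 − $53,500 = −$50 applied to largest ownership shares (Okafor): Okafor becomes $22,850.

Okafor: $22,850 · Petrov: $3,050 · Bergstrom: $7,150 · Haddad: $20,400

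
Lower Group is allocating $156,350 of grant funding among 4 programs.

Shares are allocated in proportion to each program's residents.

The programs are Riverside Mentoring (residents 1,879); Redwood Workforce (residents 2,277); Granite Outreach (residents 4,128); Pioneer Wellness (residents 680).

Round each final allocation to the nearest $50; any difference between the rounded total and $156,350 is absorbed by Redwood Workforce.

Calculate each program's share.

Residents total: 8,964.
Unrounded shares: Riverside Mentoring 1,879/8,964 × $156,350 = 32,773.50; Redwood Workforce 2,277/8,964 × $156,350 = 39,715.41; Granite Outreach 4,128/8,964 × $156,350 = 72,000.54; Pioneer Wellness 680/8,964 × $156,350 = 11,860.55.
Rounded to nearest $50: Riverside Mentoring $32,750; Redwood Workforce $39,700; Granite Outreach $72,000; Pioneer Wellness $11,850. Sum = $156,300.
Difference $156,350 − $156,300 = +$50 applied to Redwood Workforce: Redwood Workforce becomes $39,750.

Riverside Mentoring: $32,750 · Redwood Workforce: $39,750 · Granite Outreach: $72,000 · Pioneer Wellness: $11,850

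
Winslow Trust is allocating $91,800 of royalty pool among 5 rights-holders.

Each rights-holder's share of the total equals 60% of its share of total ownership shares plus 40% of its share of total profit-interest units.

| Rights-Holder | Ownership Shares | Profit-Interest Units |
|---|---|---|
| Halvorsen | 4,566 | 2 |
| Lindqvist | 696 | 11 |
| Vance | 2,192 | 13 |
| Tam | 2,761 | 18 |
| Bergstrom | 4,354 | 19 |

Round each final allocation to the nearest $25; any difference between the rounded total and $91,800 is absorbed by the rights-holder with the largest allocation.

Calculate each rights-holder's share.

Halvorsen: $18,425 · Lindqvist: $9,050 · Vance: $15,875 · Tam: $20,925 · Bergstrom: $27,525

Totals — ownership shares 14,569, profit-interest units 63.
Composite weights (60% ownership shares + 40% profit-interest units): Halvorsen 0.2007; Lindqvist 0.0985; Vance 0.1728; Tam 0.2280; Bergstrom 0.2999.
Proportional shares: Halvorsen 18,428.07; Lindqvist 9,042.75; Vance 15,864.28; Tam 20,929.75; Bergstrom 27,535.15.
Rounded to nearest $25: Halvorsen $18,425; Lindqvist $9,050; Vance $15,875; Tam $20,925; Bergstrom $27,525. Sum = $91,800.
No rounding difference to absorb.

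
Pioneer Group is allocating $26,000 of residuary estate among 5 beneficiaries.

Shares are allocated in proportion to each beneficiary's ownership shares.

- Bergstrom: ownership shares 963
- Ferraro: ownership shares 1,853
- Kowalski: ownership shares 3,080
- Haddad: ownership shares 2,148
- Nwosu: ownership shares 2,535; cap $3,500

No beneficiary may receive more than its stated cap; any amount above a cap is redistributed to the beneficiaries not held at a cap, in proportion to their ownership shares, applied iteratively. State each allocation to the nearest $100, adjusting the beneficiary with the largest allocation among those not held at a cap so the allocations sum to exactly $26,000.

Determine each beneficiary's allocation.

Combined ownership shares = 10,579.
Pro-rata shares before constraints: Bergstrom 2,366.76; Ferraro 4,554.12; Kowalski 7,569.71; Haddad 5,279.14; Nwosu 6,230.27.
Held at cap: Nwosu ($3,500); remaining pool $22,500 reallocated over remaining ownership shares 8,044.
Shares after redistribution: Bergstrom 2,693.62 → $2,700; Ferraro 5,183.06 → $5,200; Kowalski 8,615.12 → $8,600; Haddad 6,008.20 → $6,000.

Bergstrom: $2,700 · Ferraro: $5,200 · Kowalski: $8,600 · Haddad: $6,000 · Nwosu: $3,500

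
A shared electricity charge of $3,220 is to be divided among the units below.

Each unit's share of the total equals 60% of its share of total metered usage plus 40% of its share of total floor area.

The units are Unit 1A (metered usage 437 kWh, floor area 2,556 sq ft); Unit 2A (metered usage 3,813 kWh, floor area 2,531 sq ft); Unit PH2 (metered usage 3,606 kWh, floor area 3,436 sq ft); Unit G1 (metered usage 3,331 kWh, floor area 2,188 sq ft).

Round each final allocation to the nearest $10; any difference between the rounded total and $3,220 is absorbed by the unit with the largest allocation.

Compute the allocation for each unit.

Totals — metered usage 11,187, floor area 10,711.
Composite weights (60% metered usage + 40% floor area): Unit 1A 0.1189; Unit 2A 0.2990; Unit PH2 0.3217; Unit G1 0.2604.
Raw shares: Unit 1A 382.83; Unit 2A 962.86; Unit PH2 1,035.94; Unit G1 838.37.
At nearest $10: Unit 1A $380; Unit 2A $960; Unit PH2 $1,040; Unit G1 $840. Sum = $3,220.
Sum already equals the total — no adjustment.

Unit 1A: $380; Unit 2A: $960; Unit PH2: $1,040; Unit G1: $840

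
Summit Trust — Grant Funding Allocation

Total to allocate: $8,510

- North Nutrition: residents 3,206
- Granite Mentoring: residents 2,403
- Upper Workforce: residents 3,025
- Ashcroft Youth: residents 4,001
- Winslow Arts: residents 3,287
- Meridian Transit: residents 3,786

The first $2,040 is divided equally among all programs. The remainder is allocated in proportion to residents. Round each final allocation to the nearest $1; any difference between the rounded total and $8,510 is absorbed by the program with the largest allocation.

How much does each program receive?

$2,040 shared equally gives $340 per program.
Remainder $6,470 by residents (total 19,708): North Nutrition 1,052.51 → $1,053; Granite Mentoring 788.89 → $789; Upper Workforce 993.09 → $993; Ashcroft Youth 1,313.501 → $1,314; Winslow Arts 1,079.10 → $1,079; Meridian Transit 1,242.92 → $1,243.
Rounding difference −$1 on remainder applied to Ashcroft Youth.
Totals: North Nutrition $340 + $1,053 = $1,393; Granite Mentoring $340 + $789 = $1,129; Upper Workforce $340 + $993 = $1,333; Ashcroft Youth $340 + $1,313 = $1,653; Winslow Arts $340 + $1,079 = $1,419; Meridian Transit $340 + $1,243 = $1,583.

North Nutrition: $1,393 | Granite Mentoring: $1,129 | Upper Workforce: $1,333 | Ashcroft Youth: $1,653 | Winslow Arts: $1,419 | Meridian Transit: $1,583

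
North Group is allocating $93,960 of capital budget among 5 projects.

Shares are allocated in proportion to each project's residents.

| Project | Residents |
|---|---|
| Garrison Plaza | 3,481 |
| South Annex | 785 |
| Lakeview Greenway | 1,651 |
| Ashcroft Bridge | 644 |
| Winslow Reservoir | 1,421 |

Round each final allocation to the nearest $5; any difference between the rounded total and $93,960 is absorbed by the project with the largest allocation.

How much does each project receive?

Garrison Plaza: $40,980 | South Annex: $9,240 | Lakeview Greenway: $19,435 | Ashcroft Bridge: $7,580 | Winslow Reservoir: $16,725

Combined residents = 7,982.
Unrounded shares: Garrison Plaza 3,481/7,982 × $93,960 = 40,976.54; South Annex 785/7,982 × $93,960 = 9,240.62; Lakeview Greenway 1,651/7,982 × $93,960 = 19,434.72; Ashcroft Bridge 644/7,982 × $93,960 = 7,580.84; Winslow Reservoir 1,421/7,982 × $93,960 = 16,727.28.
At nearest $5: Garrison Plaza $40,975; South Annex $9,240; Lakeview Greenway $19,435; Ashcroft Bridge $7,580; Winslow Reservoir $16,725. Sum = $93,955.
Difference $93,960 − $93,955 = +$5 applied to largest allocation (Garrison Plaza): Garrison Plaza becomes $40,980.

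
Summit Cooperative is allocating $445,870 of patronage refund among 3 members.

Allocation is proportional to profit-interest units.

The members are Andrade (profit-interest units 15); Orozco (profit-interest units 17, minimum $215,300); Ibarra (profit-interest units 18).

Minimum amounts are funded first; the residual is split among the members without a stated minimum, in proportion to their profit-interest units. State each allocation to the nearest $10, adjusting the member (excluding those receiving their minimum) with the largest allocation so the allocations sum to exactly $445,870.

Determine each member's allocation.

Guaranteed amounts: Orozco $215,300. Residual $230,570.
Residual split over remaining profit-interest units 33: Andrade 104,804.55 → $104,800; Ibarra 125,765.45 → $125,770.

Andrade: $104,800 · Orozco: $215,300 · Ibarra: $125,770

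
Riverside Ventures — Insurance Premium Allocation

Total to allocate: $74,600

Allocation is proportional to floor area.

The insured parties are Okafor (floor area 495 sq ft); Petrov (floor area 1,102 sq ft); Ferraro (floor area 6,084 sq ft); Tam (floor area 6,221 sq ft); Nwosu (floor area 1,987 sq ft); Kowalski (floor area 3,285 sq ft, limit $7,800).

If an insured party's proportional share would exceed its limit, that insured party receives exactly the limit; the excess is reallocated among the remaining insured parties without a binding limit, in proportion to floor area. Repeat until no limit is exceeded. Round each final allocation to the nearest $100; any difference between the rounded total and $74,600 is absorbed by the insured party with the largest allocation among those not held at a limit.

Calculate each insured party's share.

Floor area total: 19,174.
Pro-rata shares before constraints: Okafor 1,925.89; Petrov 4,287.54; Ferraro 23,670.93; Tam 24,203.95; Nwosu 7,730.79; Kowalski 12,780.90.
Cap binds for Kowalski ($7,800); residual $66,800 reallocated over remaining floor area 15,889.
Redistributed shares: Okafor 2,081.06 → $2,100; Petrov 4,632.99 → $4,600; Ferraro 25,578.15 → $25,600; Tam 26,154.12 → $26,200; Nwosu 8,353.68 → $8,400.
Rounding difference −$100 applied to Tam → $26,100.

Okafor: $2,100 | Petrov: $4,600 | Ferraro: $25,600 | Tam: $26,100 | Nwosu: $8,400 | Kowalski: $7,800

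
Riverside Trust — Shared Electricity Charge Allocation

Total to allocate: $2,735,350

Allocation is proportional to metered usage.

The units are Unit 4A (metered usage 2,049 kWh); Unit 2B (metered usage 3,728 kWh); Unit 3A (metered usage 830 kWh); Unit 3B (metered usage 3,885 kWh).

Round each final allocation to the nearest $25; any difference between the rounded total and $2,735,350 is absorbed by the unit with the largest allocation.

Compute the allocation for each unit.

Unit 4A: $534,200; Unit 2B: $971,925; Unit 3A: $216,400; Unit 3B: $1,012,825

Combined metered usage = 10,492.
Raw shares: Unit 4A 2,049/10,492 × $2,735,350 = 534,191.02; Unit 2B 3,728/10,492 × $2,735,350 = 971,920.02; Unit 3A 830/10,492 × $2,735,350 = 216,387.77; Unit 3B 3,885/10,492 × $2,735,350 = 1,012,851.20.
Rounded to nearest $25: Unit 4A $534,200; Unit 2B $971,925; Unit 3A $216,400; Unit 3B $1,012,850. Sum = $2,735,375.
Difference $2,735,350 − $2,735,375 = −$25 applied to largest allocation (Unit 3B): Unit 3B becomes $1,012,825.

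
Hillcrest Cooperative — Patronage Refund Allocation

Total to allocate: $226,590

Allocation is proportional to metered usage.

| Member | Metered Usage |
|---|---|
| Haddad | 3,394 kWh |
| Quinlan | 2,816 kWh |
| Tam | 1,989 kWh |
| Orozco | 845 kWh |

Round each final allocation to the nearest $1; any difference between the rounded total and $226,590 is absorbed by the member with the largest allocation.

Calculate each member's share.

Sum of metered usage: 9,044.
Pro-rata amounts: Haddad 3,394/9,044 × $226,590 = 85,033.89; Quinlan 2,816/9,044 × $226,590 = 70,552.57; Tam 1,989/9,044 × $226,590 = 49,832.76; Orozco 845/9,044 × $226,590 = 21,170.78.
At nearest $1: Haddad $85,034; Quinlan $70,553; Tam $49,833; Orozco $21,171. Sum = $226,591.
Difference $226,590 − $226,591 = −$1 applied to largest allocation (Haddad): Haddad becomes $85,033.

Haddad: $85,033 · Quinlan: $70,553 · Tam: $49,833 · Orozco: $21,171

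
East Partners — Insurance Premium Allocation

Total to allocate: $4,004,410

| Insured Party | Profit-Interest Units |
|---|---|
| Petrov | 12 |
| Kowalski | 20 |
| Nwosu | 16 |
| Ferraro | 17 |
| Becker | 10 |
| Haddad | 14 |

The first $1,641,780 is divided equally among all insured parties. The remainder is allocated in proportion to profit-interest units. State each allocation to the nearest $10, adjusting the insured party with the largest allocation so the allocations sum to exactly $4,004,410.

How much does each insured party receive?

Petrov: $592,190 | Kowalski: $804,560 | Nwosu: $698,370 | Ferraro: $724,920 | Becker: $539,090 | Haddad: $645,280

Equal tier: $1,641,780 ÷ 6 = $273,630 apiece.
Remainder $2,362,630 by profit-interest units (total 89): Petrov 318,556.85 → $318,560; Kowalski 530,928.09 → $530,930; Nwosu 424,742.47 → $424,740; Ferraro 451,288.88 → $451,290; Becker 265,464.04 → $265,460; Haddad 371,649.66 → $371,650.
Totals: Petrov $273,630 + $318,560 = $592,190; Kowalski $273,630 + $530,930 = $804,560; Nwosu $273,630 + $424,740 = $698,370; Ferraro $273,630 + $451,290 = $724,920; Becker $273,630 + $265,460 = $539,090; Haddad $273,630 + $371,650 = $645,280.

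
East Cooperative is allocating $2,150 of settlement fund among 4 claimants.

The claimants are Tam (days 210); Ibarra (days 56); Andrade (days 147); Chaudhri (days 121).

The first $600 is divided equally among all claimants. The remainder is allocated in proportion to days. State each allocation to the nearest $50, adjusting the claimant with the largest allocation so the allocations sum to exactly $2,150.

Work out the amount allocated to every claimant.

Tam: $750; Ibarra: $300; Andrade: $600; Chaudhri: $500

Equal tier: $600 ÷ 4 = $150 apiece.
Remainder $1,550 by days (total 534): Tam 609.55 → $600; Ibarra 162.55 → $150; Andrade 426.69 → $450; Chaudhri 351.22 → $350.
Totals: Tam $150 + $600 = $750; Ibarra $150 + $150 = $300; Andrade $150 + $450 = $600; Chaudhri $150 + $350 = $500.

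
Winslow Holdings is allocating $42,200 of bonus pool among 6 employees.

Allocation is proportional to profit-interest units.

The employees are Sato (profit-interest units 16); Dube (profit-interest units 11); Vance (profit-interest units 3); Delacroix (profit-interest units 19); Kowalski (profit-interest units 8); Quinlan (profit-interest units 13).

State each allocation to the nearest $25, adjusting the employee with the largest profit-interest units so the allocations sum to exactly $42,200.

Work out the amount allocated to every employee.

Sato: $9,650 | Dube: $6,625 | Vance: $1,800 | Delacroix: $11,475 | Kowalski: $4,825 | Quinlan: $7,825

Profit-interest units total: 70.
Pro-rata amounts: Sato 16/70 × $42,200 = 9,645.71; Dube 11/70 × $42,200 = 6,631.43; Vance 3/70 × $42,200 = 1,808.57; Delacroix 19/70 × $42,200 = 11,454.29; Kowalski 8/70 × $42,200 = 4,822.86; Quinlan 13/70 × $42,200 = 7,837.14.
Rounded to nearest $25: Sato $9,650; Dube $6,625; Vance $1,800; Delacroix $11,450; Kowalski $4,825; Quinlan $7,825. Sum = $42,175.
Difference $42,200 − $42,175 = +$25 applied to largest profit-interest units (Delacroix): Delacroix becomes $11,475.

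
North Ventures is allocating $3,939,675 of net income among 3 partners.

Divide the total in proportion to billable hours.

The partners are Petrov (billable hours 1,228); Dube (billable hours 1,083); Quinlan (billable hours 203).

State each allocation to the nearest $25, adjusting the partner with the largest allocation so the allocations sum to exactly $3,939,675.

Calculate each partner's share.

Total billable hours = 2,514.
Pro-rata amounts: Petrov 1,228/2,514 × $3,939,675 = 1,924,391.77; Dube 1,083/2,514 × $3,939,675 = 1,697,163.10; Quinlan 203/2,514 × $3,939,675 = 318,120.14.
At nearest $25: Petrov $1,924,400; Dube $1,697,175; Quinlan $318,125. Sum = $3,939,700.
Difference $3,939,675 − $3,939,700 = −$25 applied to largest allocation (Petrov): Petrov becomes $1,924,375.

Petrov: $1,924,375 · Dube: $1,697,175 · Quinlan: $318,125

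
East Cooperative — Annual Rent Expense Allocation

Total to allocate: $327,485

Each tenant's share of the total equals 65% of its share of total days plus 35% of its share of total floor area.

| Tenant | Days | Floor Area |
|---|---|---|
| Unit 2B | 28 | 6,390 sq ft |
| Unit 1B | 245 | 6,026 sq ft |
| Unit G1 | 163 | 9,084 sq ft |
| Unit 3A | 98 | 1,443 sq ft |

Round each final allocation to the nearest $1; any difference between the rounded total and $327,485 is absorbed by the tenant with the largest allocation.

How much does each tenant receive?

Unit 2B: $43,085; Unit 1B: $127,768; Unit G1: $110,358; Unit 3A: $46,274

Totals — days 534, floor area 22,943.
Composite weights (65% days + 35% floor area): Unit 2B 0.1316; Unit 1B 0.3901; Unit G1 0.3370; Unit 3A 0.1413.
Unrounded shares: Unit 2B 43,084.95; Unit 1B 127,767.88; Unit G1 110,358.01; Unit 3A 46,274.17.
At nearest $1: Unit 2B $43,085; Unit 1B $127,768; Unit G1 $110,358; Unit 3A $46,274. Sum = $327,485.
Sum already equals the total — no adjustment.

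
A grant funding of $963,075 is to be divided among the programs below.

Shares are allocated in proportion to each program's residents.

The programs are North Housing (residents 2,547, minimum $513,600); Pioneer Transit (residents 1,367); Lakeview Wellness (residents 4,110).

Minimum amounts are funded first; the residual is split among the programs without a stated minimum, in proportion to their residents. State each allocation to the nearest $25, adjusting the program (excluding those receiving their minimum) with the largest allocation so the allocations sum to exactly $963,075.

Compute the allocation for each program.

Minimums first: North Housing $513,600. Balance $449,475.
Balance split over remaining residents 5,477: Pioneer Transit 112,184.10 → $112,175; Lakeview Wellness 337,290.90 → $337,300.

North Housing: $513,600 | Pioneer Transit: $112,175 | Lakeview Wellness: $337,300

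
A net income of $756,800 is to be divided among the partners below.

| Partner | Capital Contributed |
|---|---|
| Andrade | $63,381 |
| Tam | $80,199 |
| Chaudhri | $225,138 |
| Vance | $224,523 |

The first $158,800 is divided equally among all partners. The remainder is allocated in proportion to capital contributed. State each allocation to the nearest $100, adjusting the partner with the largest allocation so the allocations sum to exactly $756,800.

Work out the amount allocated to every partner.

Andrade: $103,600 · Tam: $120,500 · Chaudhri: $266,700 · Vance: $266,000

$158,800 shared equally gives $39,700 per partner.
Remainder $598,000 by capital contributed (total 593,241): Andrade 63,889.44 → $63,900; Tam 80,842.36 → $80,800; Chaudhri 226,944.06 → $226,900; Vance 226,324.13 → $226,300.
Rounding difference +$100 on remainder applied to Chaudhri.
Totals: Andrade $39,700 + $63,900 = $103,600; Tam $39,700 + $80,800 = $120,500; Chaudhri $39,700 + $227,000 = $266,700; Vance $39,700 + $226,300 = $266,000.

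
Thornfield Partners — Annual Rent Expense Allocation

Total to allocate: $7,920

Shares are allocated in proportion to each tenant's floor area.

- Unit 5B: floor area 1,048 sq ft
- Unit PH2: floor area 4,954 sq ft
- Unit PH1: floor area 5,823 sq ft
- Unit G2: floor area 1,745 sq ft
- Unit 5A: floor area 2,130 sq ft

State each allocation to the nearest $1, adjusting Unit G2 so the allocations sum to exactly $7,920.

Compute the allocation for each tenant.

Unit 5B: $529; Unit PH2: $2,499; Unit PH1: $2,937; Unit G2: $881; Unit 5A: $1,074

Combined floor area = 15,700.
Pro-rata amounts: Unit 5B 1,048/15,700 × $7,920 = 528.67; Unit PH2 4,954/15,700 × $7,920 = 2,499.09; Unit PH1 5,823/15,700 × $7,920 = 2,937.46; Unit G2 1,745/15,700 × $7,920 = 880.28; Unit 5A 2,130/15,700 × $7,920 = 1,074.497.
After rounding ($1): Unit 5B $529; Unit PH2 $2,499; Unit PH1 $2,937; Unit G2 $880; Unit 5A $1,074. Sum = $7,919.
Difference $7,920 − $7,919 = +$1 applied to Unit G2: Unit G2 becomes $881.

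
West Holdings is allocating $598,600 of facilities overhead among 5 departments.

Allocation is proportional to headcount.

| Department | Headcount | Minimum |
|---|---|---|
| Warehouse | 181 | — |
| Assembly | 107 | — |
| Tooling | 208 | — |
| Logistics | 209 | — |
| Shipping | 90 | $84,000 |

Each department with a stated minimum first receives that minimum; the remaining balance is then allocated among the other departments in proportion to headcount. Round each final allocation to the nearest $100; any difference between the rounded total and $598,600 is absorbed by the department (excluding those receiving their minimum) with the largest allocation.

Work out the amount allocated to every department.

Guaranteed amounts: Shipping $84,000. Remaining pool $514,600.
Remaining pool split over remaining headcount 705: Warehouse 132,117.16 → $132,100; Assembly 78,102.41 → $78,100; Tooling 151,825.25 → $151,800; Logistics 152,555.18 → $152,600.

Warehouse: $132,100; Assembly: $78,100; Tooling: $151,800; Logistics: $152,600; Shipping: $84,000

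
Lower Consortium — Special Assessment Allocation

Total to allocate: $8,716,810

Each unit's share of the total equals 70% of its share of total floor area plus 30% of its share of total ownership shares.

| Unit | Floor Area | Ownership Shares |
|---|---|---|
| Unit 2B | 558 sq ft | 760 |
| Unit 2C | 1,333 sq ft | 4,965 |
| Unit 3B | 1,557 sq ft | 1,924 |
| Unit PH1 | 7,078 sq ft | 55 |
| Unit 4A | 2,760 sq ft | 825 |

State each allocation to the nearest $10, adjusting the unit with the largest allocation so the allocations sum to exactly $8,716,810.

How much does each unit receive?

Totals — floor area 13,286, ownership shares 8,529.
Combined weights (70% floor area + 30% ownership shares): Unit 2B 0.0561; Unit 2C 0.2449; Unit 3B 0.1497; Unit PH1 0.3749; Unit 4A 0.1744.
Proportional shares: Unit 2B 489,289.30; Unit 2C 2,134,496.49; Unit 3B 1,304,982.39; Unit PH1 3,267,526.20; Unit 4A 1,520,515.62.
At nearest $10: Unit 2B $489,290; Unit 2C $2,134,500; Unit 3B $1,304,980; Unit PH1 $3,267,530; Unit 4A $1,520,520. Sum = $8,716,820.
Difference $8,716,810 − $8,716,820 = −$10 applied to largest allocation (Unit PH1): Unit PH1 becomes $3,267,520.

Unit 2B: $489,290 | Unit 2C: $2,134,500 | Unit 3B: $1,304,980 | Unit PH1: $3,267,520 | Unit 4A: $1,520,520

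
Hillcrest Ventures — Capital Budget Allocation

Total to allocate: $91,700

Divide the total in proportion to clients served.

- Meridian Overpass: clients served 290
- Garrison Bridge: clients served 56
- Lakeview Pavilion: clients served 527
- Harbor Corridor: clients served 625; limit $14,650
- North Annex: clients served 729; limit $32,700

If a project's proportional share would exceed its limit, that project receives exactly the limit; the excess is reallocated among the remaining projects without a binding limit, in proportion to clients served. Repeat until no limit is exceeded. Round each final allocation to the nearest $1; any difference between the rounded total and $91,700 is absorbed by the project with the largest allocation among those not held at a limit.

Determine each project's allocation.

Clients served total: 2,227.
Proportional shares (ignoring caps): Meridian Overpass 11,941.18; Garrison Bridge 2,305.88; Lakeview Pavilion 21,700.00; Harbor Corridor 25,735.29; North Annex 30,017.65.
Held at cap: Harbor Corridor ($14,650); balance $77,050 reallocated over remaining clients served 1,602.
Held at cap: North Annex ($32,700); balance $44,350 reallocated over remaining clients served 873.
Shares after redistribution: Meridian Overpass 14,732.53 → $14,733; Garrison Bridge 2,844.90 → $2,845; Lakeview Pavilion 26,772.57 → $26,773.
Rounding difference −$1 applied to Lakeview Pavilion → $26,772.

Meridian Overpass: $14,733 | Garrison Bridge: $2,845 | Lakeview Pavilion: $26,772 | Harbor Corridor: $14,650 | North Annex: $32,700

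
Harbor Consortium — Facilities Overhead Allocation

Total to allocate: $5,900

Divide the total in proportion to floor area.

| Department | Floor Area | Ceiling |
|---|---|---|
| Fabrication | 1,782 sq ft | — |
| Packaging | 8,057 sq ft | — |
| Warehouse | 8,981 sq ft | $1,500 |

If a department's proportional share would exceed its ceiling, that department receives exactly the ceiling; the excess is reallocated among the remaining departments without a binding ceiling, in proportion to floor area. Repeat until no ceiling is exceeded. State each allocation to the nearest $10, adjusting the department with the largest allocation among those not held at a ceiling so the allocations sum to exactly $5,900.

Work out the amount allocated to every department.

Floor area total: 18,820.
Proportional shares (ignoring caps): Fabrication 558.65; Packaging 2,525.84; Warehouse 2,815.51.
Cap binds for Warehouse ($1,500); remaining pool $4,400 reallocated over remaining floor area 9,839.
Remaining shares: Fabrication 796.91 → $800; Packaging 3,603.09 → $3,600.

Fabrication: $800 · Packaging: $3,600 · Warehouse: $1,500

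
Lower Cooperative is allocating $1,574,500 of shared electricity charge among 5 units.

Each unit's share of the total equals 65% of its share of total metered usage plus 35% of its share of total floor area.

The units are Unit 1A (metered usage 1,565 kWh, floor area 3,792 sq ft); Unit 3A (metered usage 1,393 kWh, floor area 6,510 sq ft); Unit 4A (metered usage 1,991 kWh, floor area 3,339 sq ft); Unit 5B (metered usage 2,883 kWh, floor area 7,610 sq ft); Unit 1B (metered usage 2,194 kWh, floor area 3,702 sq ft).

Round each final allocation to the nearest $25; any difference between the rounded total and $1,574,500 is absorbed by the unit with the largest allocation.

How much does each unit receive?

Totals — metered usage 10,026, floor area 24,953.
Combined weights (65% metered usage + 35% floor area): Unit 1A 0.1546; Unit 3A 0.1816; Unit 4A 0.1759; Unit 5B 0.2936; Unit 1B 0.1942.
Proportional shares: Unit 1A 243,495.16; Unit 3A 285,963.62; Unit 4A 276,975.71; Unit 5B 462,351.47; Unit 1B 305,714.05.
At nearest $25: Unit 1A $243,500; Unit 3A $285,975; Unit 4A $276,975; Unit 5B $462,350; Unit 1B $305,725. Sum = $1,574,525.
Difference $1,574,500 − $1,574,525 = −$25 applied to largest allocation (Unit 5B): Unit 5B becomes $462,325.

Unit 1A: $243,500; Unit 3A: $285,975; Unit 4A: $276,975; Unit 5B: $462,325; Unit 1B: $305,725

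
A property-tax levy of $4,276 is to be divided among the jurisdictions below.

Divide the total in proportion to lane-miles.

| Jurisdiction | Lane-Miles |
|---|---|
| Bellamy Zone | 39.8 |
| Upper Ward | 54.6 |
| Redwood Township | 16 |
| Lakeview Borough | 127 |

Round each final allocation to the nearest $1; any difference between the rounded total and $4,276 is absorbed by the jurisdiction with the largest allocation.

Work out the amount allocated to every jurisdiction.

Lane-miles total: 237.4.
Unrounded shares: Bellamy Zone 39.8/237.4 × $4,276 = 716.87; Upper Ward 54.6/237.4 × $4,276 = 983.44; Redwood Township 16/237.4 × $4,276 = 288.19; Lakeview Borough 127/237.4 × $4,276 = 2,287.498.
After rounding ($1): Bellamy Zone $717; Upper Ward $983; Redwood Township $288; Lakeview Borough $2,287. Sum = $4,275.
Difference $4,276 − $4,275 = +$1 applied to largest allocation (Lakeview Borough): Lakeview Borough becomes $2,288.

Bellamy Zone: $717 | Upper Ward: $983 | Redwood Township: $288 | Lakeview Borough: $2,288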